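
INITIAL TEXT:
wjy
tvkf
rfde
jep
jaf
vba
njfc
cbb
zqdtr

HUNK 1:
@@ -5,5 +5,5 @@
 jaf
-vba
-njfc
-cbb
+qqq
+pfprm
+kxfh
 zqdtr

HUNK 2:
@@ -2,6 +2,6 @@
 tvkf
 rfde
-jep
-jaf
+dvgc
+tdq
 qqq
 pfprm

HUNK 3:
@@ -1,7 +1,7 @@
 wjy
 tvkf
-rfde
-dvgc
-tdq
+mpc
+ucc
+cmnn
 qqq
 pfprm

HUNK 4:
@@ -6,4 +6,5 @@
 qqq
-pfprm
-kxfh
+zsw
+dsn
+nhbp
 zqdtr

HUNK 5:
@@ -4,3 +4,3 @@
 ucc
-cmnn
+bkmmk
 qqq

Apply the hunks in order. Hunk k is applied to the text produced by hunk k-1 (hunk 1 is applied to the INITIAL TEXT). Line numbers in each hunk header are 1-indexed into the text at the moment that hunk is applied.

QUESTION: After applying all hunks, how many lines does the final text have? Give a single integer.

Answer: 10

Derivation:
Hunk 1: at line 5 remove [vba,njfc,cbb] add [qqq,pfprm,kxfh] -> 9 lines: wjy tvkf rfde jep jaf qqq pfprm kxfh zqdtr
Hunk 2: at line 2 remove [jep,jaf] add [dvgc,tdq] -> 9 lines: wjy tvkf rfde dvgc tdq qqq pfprm kxfh zqdtr
Hunk 3: at line 1 remove [rfde,dvgc,tdq] add [mpc,ucc,cmnn] -> 9 lines: wjy tvkf mpc ucc cmnn qqq pfprm kxfh zqdtr
Hunk 4: at line 6 remove [pfprm,kxfh] add [zsw,dsn,nhbp] -> 10 lines: wjy tvkf mpc ucc cmnn qqq zsw dsn nhbp zqdtr
Hunk 5: at line 4 remove [cmnn] add [bkmmk] -> 10 lines: wjy tvkf mpc ucc bkmmk qqq zsw dsn nhbp zqdtr
Final line count: 10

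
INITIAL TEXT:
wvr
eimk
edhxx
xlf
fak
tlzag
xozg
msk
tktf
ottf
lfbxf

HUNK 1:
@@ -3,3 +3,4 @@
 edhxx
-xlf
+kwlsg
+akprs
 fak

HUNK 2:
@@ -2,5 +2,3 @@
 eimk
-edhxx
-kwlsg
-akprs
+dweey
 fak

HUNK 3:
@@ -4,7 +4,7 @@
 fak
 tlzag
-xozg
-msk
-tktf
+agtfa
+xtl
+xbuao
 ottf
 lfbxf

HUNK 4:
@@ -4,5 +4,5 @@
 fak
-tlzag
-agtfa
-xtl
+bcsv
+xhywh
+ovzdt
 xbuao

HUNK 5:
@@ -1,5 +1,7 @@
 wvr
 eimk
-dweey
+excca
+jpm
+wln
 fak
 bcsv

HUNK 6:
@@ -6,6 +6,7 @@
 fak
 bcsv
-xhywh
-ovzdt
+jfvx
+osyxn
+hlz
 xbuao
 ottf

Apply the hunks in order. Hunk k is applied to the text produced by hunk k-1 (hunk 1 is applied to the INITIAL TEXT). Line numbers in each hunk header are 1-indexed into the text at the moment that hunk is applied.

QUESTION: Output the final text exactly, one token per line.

Answer: wvr
eimk
excca
jpm
wln
fak
bcsv
jfvx
osyxn
hlz
xbuao
ottf
lfbxf

Derivation:
Hunk 1: at line 3 remove [xlf] add [kwlsg,akprs] -> 12 lines: wvr eimk edhxx kwlsg akprs fak tlzag xozg msk tktf ottf lfbxf
Hunk 2: at line 2 remove [edhxx,kwlsg,akprs] add [dweey] -> 10 lines: wvr eimk dweey fak tlzag xozg msk tktf ottf lfbxf
Hunk 3: at line 4 remove [xozg,msk,tktf] add [agtfa,xtl,xbuao] -> 10 lines: wvr eimk dweey fak tlzag agtfa xtl xbuao ottf lfbxf
Hunk 4: at line 4 remove [tlzag,agtfa,xtl] add [bcsv,xhywh,ovzdt] -> 10 lines: wvr eimk dweey fak bcsv xhywh ovzdt xbuao ottf lfbxf
Hunk 5: at line 1 remove [dweey] add [excca,jpm,wln] -> 12 lines: wvr eimk excca jpm wln fak bcsv xhywh ovzdt xbuao ottf lfbxf
Hunk 6: at line 6 remove [xhywh,ovzdt] add [jfvx,osyxn,hlz] -> 13 lines: wvr eimk excca jpm wln fak bcsv jfvx osyxn hlz xbuao ottf lfbxf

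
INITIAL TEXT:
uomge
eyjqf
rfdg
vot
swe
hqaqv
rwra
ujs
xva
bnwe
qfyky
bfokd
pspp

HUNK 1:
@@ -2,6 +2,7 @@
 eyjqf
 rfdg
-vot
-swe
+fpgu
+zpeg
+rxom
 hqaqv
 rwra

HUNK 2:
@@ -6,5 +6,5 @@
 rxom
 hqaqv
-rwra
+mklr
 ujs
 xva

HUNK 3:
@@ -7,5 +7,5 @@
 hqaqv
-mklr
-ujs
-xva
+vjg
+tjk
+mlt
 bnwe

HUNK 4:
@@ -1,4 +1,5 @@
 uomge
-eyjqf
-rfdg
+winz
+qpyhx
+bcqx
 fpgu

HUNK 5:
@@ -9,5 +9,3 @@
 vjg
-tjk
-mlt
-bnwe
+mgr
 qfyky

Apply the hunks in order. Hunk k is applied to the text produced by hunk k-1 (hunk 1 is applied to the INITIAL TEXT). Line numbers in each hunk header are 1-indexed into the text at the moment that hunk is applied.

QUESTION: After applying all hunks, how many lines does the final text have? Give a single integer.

Hunk 1: at line 2 remove [vot,swe] add [fpgu,zpeg,rxom] -> 14 lines: uomge eyjqf rfdg fpgu zpeg rxom hqaqv rwra ujs xva bnwe qfyky bfokd pspp
Hunk 2: at line 6 remove [rwra] add [mklr] -> 14 lines: uomge eyjqf rfdg fpgu zpeg rxom hqaqv mklr ujs xva bnwe qfyky bfokd pspp
Hunk 3: at line 7 remove [mklr,ujs,xva] add [vjg,tjk,mlt] -> 14 lines: uomge eyjqf rfdg fpgu zpeg rxom hqaqv vjg tjk mlt bnwe qfyky bfokd pspp
Hunk 4: at line 1 remove [eyjqf,rfdg] add [winz,qpyhx,bcqx] -> 15 lines: uomge winz qpyhx bcqx fpgu zpeg rxom hqaqv vjg tjk mlt bnwe qfyky bfokd pspp
Hunk 5: at line 9 remove [tjk,mlt,bnwe] add [mgr] -> 13 lines: uomge winz qpyhx bcqx fpgu zpeg rxom hqaqv vjg mgr qfyky bfokd pspp
Final line count: 13

Answer: 13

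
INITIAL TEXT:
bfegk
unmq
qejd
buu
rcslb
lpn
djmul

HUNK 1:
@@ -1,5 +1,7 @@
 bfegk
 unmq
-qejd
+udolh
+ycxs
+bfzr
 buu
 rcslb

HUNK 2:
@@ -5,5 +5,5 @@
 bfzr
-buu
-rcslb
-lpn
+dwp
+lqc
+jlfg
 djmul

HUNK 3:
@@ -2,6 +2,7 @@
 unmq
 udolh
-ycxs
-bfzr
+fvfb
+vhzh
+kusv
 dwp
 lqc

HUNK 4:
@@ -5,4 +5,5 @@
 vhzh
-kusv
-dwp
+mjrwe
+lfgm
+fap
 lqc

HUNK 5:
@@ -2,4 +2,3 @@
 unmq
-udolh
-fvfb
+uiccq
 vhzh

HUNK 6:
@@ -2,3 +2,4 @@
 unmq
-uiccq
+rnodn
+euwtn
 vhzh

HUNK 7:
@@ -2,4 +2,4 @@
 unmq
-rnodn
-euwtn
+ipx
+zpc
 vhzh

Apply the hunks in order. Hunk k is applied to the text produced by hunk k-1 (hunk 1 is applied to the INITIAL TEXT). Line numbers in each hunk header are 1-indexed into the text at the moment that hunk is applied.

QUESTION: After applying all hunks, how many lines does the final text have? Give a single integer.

Answer: 11

Derivation:
Hunk 1: at line 1 remove [qejd] add [udolh,ycxs,bfzr] -> 9 lines: bfegk unmq udolh ycxs bfzr buu rcslb lpn djmul
Hunk 2: at line 5 remove [buu,rcslb,lpn] add [dwp,lqc,jlfg] -> 9 lines: bfegk unmq udolh ycxs bfzr dwp lqc jlfg djmul
Hunk 3: at line 2 remove [ycxs,bfzr] add [fvfb,vhzh,kusv] -> 10 lines: bfegk unmq udolh fvfb vhzh kusv dwp lqc jlfg djmul
Hunk 4: at line 5 remove [kusv,dwp] add [mjrwe,lfgm,fap] -> 11 lines: bfegk unmq udolh fvfb vhzh mjrwe lfgm fap lqc jlfg djmul
Hunk 5: at line 2 remove [udolh,fvfb] add [uiccq] -> 10 lines: bfegk unmq uiccq vhzh mjrwe lfgm fap lqc jlfg djmul
Hunk 6: at line 2 remove [uiccq] add [rnodn,euwtn] -> 11 lines: bfegk unmq rnodn euwtn vhzh mjrwe lfgm fap lqc jlfg djmul
Hunk 7: at line 2 remove [rnodn,euwtn] add [ipx,zpc] -> 11 lines: bfegk unmq ipx zpc vhzh mjrwe lfgm fap lqc jlfg djmul
Final line count: 11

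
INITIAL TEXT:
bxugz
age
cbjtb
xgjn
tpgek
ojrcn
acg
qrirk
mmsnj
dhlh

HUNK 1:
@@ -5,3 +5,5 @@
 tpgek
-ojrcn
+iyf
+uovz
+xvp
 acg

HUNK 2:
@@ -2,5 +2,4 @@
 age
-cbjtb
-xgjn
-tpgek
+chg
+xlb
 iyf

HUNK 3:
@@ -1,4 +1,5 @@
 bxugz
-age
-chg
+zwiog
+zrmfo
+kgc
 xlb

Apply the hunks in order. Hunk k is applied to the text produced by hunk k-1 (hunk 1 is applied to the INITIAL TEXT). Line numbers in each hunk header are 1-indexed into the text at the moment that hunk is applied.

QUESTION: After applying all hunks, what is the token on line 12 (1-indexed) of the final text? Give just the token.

Hunk 1: at line 5 remove [ojrcn] add [iyf,uovz,xvp] -> 12 lines: bxugz age cbjtb xgjn tpgek iyf uovz xvp acg qrirk mmsnj dhlh
Hunk 2: at line 2 remove [cbjtb,xgjn,tpgek] add [chg,xlb] -> 11 lines: bxugz age chg xlb iyf uovz xvp acg qrirk mmsnj dhlh
Hunk 3: at line 1 remove [age,chg] add [zwiog,zrmfo,kgc] -> 12 lines: bxugz zwiog zrmfo kgc xlb iyf uovz xvp acg qrirk mmsnj dhlh
Final line 12: dhlh

Answer: dhlh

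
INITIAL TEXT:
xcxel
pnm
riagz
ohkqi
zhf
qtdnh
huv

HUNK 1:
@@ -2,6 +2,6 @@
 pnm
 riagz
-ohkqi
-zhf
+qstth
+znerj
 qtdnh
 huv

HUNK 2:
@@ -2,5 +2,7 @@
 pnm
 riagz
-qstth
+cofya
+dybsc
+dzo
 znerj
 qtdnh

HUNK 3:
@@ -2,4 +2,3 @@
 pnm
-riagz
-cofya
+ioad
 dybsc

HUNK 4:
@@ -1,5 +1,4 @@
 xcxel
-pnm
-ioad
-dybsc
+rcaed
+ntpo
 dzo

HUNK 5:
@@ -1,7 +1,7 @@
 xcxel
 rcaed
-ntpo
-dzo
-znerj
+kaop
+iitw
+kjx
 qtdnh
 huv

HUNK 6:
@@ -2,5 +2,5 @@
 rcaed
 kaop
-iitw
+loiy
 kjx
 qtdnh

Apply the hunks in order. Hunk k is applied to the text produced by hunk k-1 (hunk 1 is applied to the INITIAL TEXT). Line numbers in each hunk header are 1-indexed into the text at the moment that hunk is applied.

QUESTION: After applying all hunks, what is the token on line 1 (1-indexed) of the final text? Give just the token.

Answer: xcxel

Derivation:
Hunk 1: at line 2 remove [ohkqi,zhf] add [qstth,znerj] -> 7 lines: xcxel pnm riagz qstth znerj qtdnh huv
Hunk 2: at line 2 remove [qstth] add [cofya,dybsc,dzo] -> 9 lines: xcxel pnm riagz cofya dybsc dzo znerj qtdnh huv
Hunk 3: at line 2 remove [riagz,cofya] add [ioad] -> 8 lines: xcxel pnm ioad dybsc dzo znerj qtdnh huv
Hunk 4: at line 1 remove [pnm,ioad,dybsc] add [rcaed,ntpo] -> 7 lines: xcxel rcaed ntpo dzo znerj qtdnh huv
Hunk 5: at line 1 remove [ntpo,dzo,znerj] add [kaop,iitw,kjx] -> 7 lines: xcxel rcaed kaop iitw kjx qtdnh huv
Hunk 6: at line 2 remove [iitw] add [loiy] -> 7 lines: xcxel rcaed kaop loiy kjx qtdnh huv
Final line 1: xcxel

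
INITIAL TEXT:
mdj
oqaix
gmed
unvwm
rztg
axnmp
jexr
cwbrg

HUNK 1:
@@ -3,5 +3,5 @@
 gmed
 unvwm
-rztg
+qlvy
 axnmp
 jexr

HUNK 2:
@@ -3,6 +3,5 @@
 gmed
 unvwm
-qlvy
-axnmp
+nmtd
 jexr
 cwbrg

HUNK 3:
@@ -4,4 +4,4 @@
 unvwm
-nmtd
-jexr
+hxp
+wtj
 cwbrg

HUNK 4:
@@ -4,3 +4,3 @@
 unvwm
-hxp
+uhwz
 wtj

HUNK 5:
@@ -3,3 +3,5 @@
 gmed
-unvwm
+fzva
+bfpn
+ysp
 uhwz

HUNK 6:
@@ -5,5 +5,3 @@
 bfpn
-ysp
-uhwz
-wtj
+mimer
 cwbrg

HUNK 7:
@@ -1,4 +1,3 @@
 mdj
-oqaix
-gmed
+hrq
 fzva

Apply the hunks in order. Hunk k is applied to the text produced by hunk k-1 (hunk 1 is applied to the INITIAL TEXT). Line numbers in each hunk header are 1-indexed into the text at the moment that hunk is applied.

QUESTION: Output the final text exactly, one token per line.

Hunk 1: at line 3 remove [rztg] add [qlvy] -> 8 lines: mdj oqaix gmed unvwm qlvy axnmp jexr cwbrg
Hunk 2: at line 3 remove [qlvy,axnmp] add [nmtd] -> 7 lines: mdj oqaix gmed unvwm nmtd jexr cwbrg
Hunk 3: at line 4 remove [nmtd,jexr] add [hxp,wtj] -> 7 lines: mdj oqaix gmed unvwm hxp wtj cwbrg
Hunk 4: at line 4 remove [hxp] add [uhwz] -> 7 lines: mdj oqaix gmed unvwm uhwz wtj cwbrg
Hunk 5: at line 3 remove [unvwm] add [fzva,bfpn,ysp] -> 9 lines: mdj oqaix gmed fzva bfpn ysp uhwz wtj cwbrg
Hunk 6: at line 5 remove [ysp,uhwz,wtj] add [mimer] -> 7 lines: mdj oqaix gmed fzva bfpn mimer cwbrg
Hunk 7: at line 1 remove [oqaix,gmed] add [hrq] -> 6 lines: mdj hrq fzva bfpn mimer cwbrg

Answer: mdj
hrq
fzva
bfpn
mimer
cwbrg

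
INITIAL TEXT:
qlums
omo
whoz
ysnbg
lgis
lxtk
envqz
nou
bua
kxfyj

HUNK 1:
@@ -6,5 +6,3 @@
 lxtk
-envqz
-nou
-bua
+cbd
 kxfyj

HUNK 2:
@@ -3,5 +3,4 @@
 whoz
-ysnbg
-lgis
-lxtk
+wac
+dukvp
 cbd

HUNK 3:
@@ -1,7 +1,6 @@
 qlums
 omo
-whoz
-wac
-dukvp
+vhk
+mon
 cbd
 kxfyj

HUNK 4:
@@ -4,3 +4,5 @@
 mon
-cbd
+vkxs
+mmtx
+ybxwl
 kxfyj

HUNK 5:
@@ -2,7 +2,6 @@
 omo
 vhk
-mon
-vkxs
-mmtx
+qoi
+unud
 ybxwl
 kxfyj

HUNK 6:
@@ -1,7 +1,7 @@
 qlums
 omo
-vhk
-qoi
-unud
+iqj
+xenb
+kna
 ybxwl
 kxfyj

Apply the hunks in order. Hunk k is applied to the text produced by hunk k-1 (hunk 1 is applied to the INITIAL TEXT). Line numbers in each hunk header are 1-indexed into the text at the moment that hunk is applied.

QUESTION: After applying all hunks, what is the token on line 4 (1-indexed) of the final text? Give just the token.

Hunk 1: at line 6 remove [envqz,nou,bua] add [cbd] -> 8 lines: qlums omo whoz ysnbg lgis lxtk cbd kxfyj
Hunk 2: at line 3 remove [ysnbg,lgis,lxtk] add [wac,dukvp] -> 7 lines: qlums omo whoz wac dukvp cbd kxfyj
Hunk 3: at line 1 remove [whoz,wac,dukvp] add [vhk,mon] -> 6 lines: qlums omo vhk mon cbd kxfyj
Hunk 4: at line 4 remove [cbd] add [vkxs,mmtx,ybxwl] -> 8 lines: qlums omo vhk mon vkxs mmtx ybxwl kxfyj
Hunk 5: at line 2 remove [mon,vkxs,mmtx] add [qoi,unud] -> 7 lines: qlums omo vhk qoi unud ybxwl kxfyj
Hunk 6: at line 1 remove [vhk,qoi,unud] add [iqj,xenb,kna] -> 7 lines: qlums omo iqj xenb kna ybxwl kxfyj
Final line 4: xenb

Answer: xenb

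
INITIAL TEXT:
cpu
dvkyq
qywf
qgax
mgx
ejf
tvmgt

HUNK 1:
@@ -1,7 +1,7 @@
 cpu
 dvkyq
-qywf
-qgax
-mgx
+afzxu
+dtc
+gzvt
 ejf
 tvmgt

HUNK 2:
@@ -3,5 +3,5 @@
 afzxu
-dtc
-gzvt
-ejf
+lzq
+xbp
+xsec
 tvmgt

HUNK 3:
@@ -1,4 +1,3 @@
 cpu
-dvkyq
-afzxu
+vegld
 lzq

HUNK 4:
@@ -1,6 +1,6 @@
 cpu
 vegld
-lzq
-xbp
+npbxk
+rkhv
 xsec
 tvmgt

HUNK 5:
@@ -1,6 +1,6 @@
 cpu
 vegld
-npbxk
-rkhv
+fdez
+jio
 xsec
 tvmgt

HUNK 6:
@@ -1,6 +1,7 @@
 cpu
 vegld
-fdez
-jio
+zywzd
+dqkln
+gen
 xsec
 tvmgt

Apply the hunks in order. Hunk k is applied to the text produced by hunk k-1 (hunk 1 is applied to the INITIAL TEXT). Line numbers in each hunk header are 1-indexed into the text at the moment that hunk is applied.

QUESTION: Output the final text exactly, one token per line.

Answer: cpu
vegld
zywzd
dqkln
gen
xsec
tvmgt

Derivation:
Hunk 1: at line 1 remove [qywf,qgax,mgx] add [afzxu,dtc,gzvt] -> 7 lines: cpu dvkyq afzxu dtc gzvt ejf tvmgt
Hunk 2: at line 3 remove [dtc,gzvt,ejf] add [lzq,xbp,xsec] -> 7 lines: cpu dvkyq afzxu lzq xbp xsec tvmgt
Hunk 3: at line 1 remove [dvkyq,afzxu] add [vegld] -> 6 lines: cpu vegld lzq xbp xsec tvmgt
Hunk 4: at line 1 remove [lzq,xbp] add [npbxk,rkhv] -> 6 lines: cpu vegld npbxk rkhv xsec tvmgt
Hunk 5: at line 1 remove [npbxk,rkhv] add [fdez,jio] -> 6 lines: cpu vegld fdez jio xsec tvmgt
Hunk 6: at line 1 remove [fdez,jio] add [zywzd,dqkln,gen] -> 7 lines: cpu vegld zywzd dqkln gen xsec tvmgt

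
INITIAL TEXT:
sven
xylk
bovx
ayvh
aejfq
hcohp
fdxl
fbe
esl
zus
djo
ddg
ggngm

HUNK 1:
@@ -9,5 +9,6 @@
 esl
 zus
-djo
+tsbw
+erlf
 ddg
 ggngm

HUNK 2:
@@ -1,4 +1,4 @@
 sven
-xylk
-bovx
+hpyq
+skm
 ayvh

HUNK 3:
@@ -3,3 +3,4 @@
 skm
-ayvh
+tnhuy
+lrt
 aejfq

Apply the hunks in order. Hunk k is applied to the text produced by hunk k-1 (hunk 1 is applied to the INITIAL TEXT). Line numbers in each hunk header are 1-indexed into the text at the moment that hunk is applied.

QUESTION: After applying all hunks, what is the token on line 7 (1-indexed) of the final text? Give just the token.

Answer: hcohp

Derivation:
Hunk 1: at line 9 remove [djo] add [tsbw,erlf] -> 14 lines: sven xylk bovx ayvh aejfq hcohp fdxl fbe esl zus tsbw erlf ddg ggngm
Hunk 2: at line 1 remove [xylk,bovx] add [hpyq,skm] -> 14 lines: sven hpyq skm ayvh aejfq hcohp fdxl fbe esl zus tsbw erlf ddg ggngm
Hunk 3: at line 3 remove [ayvh] add [tnhuy,lrt] -> 15 lines: sven hpyq skm tnhuy lrt aejfq hcohp fdxl fbe esl zus tsbw erlf ddg ggngm
Final line 7: hcohp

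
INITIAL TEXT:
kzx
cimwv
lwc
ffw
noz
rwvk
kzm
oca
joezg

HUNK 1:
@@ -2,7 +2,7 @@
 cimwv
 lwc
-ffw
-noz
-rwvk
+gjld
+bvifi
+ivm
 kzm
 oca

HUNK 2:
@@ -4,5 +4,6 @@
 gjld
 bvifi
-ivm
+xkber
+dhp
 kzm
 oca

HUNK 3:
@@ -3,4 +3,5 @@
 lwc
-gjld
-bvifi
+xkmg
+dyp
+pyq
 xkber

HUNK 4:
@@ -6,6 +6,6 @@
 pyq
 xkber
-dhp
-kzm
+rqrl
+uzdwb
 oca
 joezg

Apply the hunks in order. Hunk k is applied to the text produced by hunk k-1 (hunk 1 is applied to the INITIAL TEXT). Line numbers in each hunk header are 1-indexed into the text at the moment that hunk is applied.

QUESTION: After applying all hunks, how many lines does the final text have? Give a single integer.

Hunk 1: at line 2 remove [ffw,noz,rwvk] add [gjld,bvifi,ivm] -> 9 lines: kzx cimwv lwc gjld bvifi ivm kzm oca joezg
Hunk 2: at line 4 remove [ivm] add [xkber,dhp] -> 10 lines: kzx cimwv lwc gjld bvifi xkber dhp kzm oca joezg
Hunk 3: at line 3 remove [gjld,bvifi] add [xkmg,dyp,pyq] -> 11 lines: kzx cimwv lwc xkmg dyp pyq xkber dhp kzm oca joezg
Hunk 4: at line 6 remove [dhp,kzm] add [rqrl,uzdwb] -> 11 lines: kzx cimwv lwc xkmg dyp pyq xkber rqrl uzdwb oca joezg
Final line count: 11

Answer: 11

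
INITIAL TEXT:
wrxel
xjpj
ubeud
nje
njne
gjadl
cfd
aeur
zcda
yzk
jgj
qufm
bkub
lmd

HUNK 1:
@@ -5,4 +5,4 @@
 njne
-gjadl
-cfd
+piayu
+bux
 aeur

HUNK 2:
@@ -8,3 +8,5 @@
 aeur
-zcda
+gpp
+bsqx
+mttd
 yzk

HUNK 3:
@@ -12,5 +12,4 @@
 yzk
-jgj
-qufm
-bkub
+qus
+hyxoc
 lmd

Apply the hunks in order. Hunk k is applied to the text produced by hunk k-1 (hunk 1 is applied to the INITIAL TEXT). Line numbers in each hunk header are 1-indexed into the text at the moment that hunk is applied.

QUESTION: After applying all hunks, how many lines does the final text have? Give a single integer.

Answer: 15

Derivation:
Hunk 1: at line 5 remove [gjadl,cfd] add [piayu,bux] -> 14 lines: wrxel xjpj ubeud nje njne piayu bux aeur zcda yzk jgj qufm bkub lmd
Hunk 2: at line 8 remove [zcda] add [gpp,bsqx,mttd] -> 16 lines: wrxel xjpj ubeud nje njne piayu bux aeur gpp bsqx mttd yzk jgj qufm bkub lmd
Hunk 3: at line 12 remove [jgj,qufm,bkub] add [qus,hyxoc] -> 15 lines: wrxel xjpj ubeud nje njne piayu bux aeur gpp bsqx mttd yzk qus hyxoc lmd
Final line count: 15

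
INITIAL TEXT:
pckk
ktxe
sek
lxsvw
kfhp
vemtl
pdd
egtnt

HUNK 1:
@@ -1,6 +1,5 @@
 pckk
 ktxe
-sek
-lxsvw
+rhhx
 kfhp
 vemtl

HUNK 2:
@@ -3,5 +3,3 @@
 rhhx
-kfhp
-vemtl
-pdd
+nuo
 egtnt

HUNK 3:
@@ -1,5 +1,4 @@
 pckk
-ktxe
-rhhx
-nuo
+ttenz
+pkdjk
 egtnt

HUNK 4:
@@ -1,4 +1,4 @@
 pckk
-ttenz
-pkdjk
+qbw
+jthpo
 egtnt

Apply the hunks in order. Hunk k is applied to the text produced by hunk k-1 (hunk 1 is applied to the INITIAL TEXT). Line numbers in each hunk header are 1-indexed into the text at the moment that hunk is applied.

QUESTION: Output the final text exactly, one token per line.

Hunk 1: at line 1 remove [sek,lxsvw] add [rhhx] -> 7 lines: pckk ktxe rhhx kfhp vemtl pdd egtnt
Hunk 2: at line 3 remove [kfhp,vemtl,pdd] add [nuo] -> 5 lines: pckk ktxe rhhx nuo egtnt
Hunk 3: at line 1 remove [ktxe,rhhx,nuo] add [ttenz,pkdjk] -> 4 lines: pckk ttenz pkdjk egtnt
Hunk 4: at line 1 remove [ttenz,pkdjk] add [qbw,jthpo] -> 4 lines: pckk qbw jthpo egtnt

Answer: pckk
qbw
jthpo
egtnt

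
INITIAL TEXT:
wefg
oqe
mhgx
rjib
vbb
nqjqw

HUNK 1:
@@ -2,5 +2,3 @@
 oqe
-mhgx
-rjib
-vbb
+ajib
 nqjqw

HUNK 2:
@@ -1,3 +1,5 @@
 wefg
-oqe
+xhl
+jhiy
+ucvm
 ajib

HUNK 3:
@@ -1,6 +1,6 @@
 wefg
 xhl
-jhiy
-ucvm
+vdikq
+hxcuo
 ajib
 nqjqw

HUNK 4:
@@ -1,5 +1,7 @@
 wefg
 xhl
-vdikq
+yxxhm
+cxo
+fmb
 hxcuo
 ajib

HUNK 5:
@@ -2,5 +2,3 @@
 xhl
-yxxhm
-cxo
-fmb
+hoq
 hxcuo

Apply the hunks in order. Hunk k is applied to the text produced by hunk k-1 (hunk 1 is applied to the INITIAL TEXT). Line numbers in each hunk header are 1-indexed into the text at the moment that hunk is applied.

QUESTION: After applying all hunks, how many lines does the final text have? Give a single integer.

Hunk 1: at line 2 remove [mhgx,rjib,vbb] add [ajib] -> 4 lines: wefg oqe ajib nqjqw
Hunk 2: at line 1 remove [oqe] add [xhl,jhiy,ucvm] -> 6 lines: wefg xhl jhiy ucvm ajib nqjqw
Hunk 3: at line 1 remove [jhiy,ucvm] add [vdikq,hxcuo] -> 6 lines: wefg xhl vdikq hxcuo ajib nqjqw
Hunk 4: at line 1 remove [vdikq] add [yxxhm,cxo,fmb] -> 8 lines: wefg xhl yxxhm cxo fmb hxcuo ajib nqjqw
Hunk 5: at line 2 remove [yxxhm,cxo,fmb] add [hoq] -> 6 lines: wefg xhl hoq hxcuo ajib nqjqw
Final line count: 6

Answer: 6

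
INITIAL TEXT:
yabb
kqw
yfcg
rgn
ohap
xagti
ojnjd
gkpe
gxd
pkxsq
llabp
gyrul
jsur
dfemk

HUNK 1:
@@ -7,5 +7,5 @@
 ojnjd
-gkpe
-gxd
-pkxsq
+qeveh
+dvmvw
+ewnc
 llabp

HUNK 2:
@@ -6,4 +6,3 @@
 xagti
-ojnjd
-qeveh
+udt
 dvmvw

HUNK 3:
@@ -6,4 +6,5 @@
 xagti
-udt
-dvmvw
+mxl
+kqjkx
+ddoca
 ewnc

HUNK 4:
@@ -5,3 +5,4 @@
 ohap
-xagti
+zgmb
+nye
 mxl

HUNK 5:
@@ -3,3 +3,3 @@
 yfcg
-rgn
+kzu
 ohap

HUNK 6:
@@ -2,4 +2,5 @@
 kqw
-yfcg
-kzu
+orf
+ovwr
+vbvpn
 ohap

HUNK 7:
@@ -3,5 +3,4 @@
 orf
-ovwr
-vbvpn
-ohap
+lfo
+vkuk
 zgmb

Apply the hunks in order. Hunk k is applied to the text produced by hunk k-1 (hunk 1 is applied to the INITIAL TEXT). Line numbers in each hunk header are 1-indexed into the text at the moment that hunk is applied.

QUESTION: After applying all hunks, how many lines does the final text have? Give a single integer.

Hunk 1: at line 7 remove [gkpe,gxd,pkxsq] add [qeveh,dvmvw,ewnc] -> 14 lines: yabb kqw yfcg rgn ohap xagti ojnjd qeveh dvmvw ewnc llabp gyrul jsur dfemk
Hunk 2: at line 6 remove [ojnjd,qeveh] add [udt] -> 13 lines: yabb kqw yfcg rgn ohap xagti udt dvmvw ewnc llabp gyrul jsur dfemk
Hunk 3: at line 6 remove [udt,dvmvw] add [mxl,kqjkx,ddoca] -> 14 lines: yabb kqw yfcg rgn ohap xagti mxl kqjkx ddoca ewnc llabp gyrul jsur dfemk
Hunk 4: at line 5 remove [xagti] add [zgmb,nye] -> 15 lines: yabb kqw yfcg rgn ohap zgmb nye mxl kqjkx ddoca ewnc llabp gyrul jsur dfemk
Hunk 5: at line 3 remove [rgn] add [kzu] -> 15 lines: yabb kqw yfcg kzu ohap zgmb nye mxl kqjkx ddoca ewnc llabp gyrul jsur dfemk
Hunk 6: at line 2 remove [yfcg,kzu] add [orf,ovwr,vbvpn] -> 16 lines: yabb kqw orf ovwr vbvpn ohap zgmb nye mxl kqjkx ddoca ewnc llabp gyrul jsur dfemk
Hunk 7: at line 3 remove [ovwr,vbvpn,ohap] add [lfo,vkuk] -> 15 lines: yabb kqw orf lfo vkuk zgmb nye mxl kqjkx ddoca ewnc llabp gyrul jsur dfemk
Final line count: 15

Answer: 15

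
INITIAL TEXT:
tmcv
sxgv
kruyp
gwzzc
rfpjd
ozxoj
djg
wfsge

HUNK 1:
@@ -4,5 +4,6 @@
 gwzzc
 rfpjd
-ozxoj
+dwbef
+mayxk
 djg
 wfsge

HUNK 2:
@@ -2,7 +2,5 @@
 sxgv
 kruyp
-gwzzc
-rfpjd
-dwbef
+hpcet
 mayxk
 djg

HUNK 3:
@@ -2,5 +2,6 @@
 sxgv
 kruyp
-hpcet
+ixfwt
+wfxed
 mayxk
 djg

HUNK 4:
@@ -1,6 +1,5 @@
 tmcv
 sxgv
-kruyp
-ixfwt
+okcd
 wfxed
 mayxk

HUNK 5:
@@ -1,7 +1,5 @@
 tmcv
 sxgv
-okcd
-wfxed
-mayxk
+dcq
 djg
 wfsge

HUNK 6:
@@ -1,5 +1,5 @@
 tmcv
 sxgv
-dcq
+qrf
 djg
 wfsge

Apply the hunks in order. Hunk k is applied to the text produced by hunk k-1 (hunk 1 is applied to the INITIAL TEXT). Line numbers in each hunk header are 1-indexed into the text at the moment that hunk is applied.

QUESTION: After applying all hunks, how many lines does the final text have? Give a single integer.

Hunk 1: at line 4 remove [ozxoj] add [dwbef,mayxk] -> 9 lines: tmcv sxgv kruyp gwzzc rfpjd dwbef mayxk djg wfsge
Hunk 2: at line 2 remove [gwzzc,rfpjd,dwbef] add [hpcet] -> 7 lines: tmcv sxgv kruyp hpcet mayxk djg wfsge
Hunk 3: at line 2 remove [hpcet] add [ixfwt,wfxed] -> 8 lines: tmcv sxgv kruyp ixfwt wfxed mayxk djg wfsge
Hunk 4: at line 1 remove [kruyp,ixfwt] add [okcd] -> 7 lines: tmcv sxgv okcd wfxed mayxk djg wfsge
Hunk 5: at line 1 remove [okcd,wfxed,mayxk] add [dcq] -> 5 lines: tmcv sxgv dcq djg wfsge
Hunk 6: at line 1 remove [dcq] add [qrf] -> 5 lines: tmcv sxgv qrf djg wfsge
Final line count: 5

Answer: 5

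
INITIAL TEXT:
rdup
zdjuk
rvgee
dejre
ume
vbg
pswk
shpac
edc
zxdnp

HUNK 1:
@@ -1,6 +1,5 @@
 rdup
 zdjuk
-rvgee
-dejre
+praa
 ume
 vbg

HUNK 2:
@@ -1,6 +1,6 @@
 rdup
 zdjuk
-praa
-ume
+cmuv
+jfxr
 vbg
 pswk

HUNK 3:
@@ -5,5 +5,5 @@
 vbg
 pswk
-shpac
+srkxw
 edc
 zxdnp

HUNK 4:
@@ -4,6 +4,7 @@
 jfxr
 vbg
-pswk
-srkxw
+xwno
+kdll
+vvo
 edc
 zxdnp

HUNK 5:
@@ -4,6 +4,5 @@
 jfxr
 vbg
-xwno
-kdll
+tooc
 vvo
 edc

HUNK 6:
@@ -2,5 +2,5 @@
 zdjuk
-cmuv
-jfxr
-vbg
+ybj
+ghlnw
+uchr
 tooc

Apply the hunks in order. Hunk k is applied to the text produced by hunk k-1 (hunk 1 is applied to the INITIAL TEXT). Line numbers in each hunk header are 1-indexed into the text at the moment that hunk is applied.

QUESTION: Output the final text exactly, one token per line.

Hunk 1: at line 1 remove [rvgee,dejre] add [praa] -> 9 lines: rdup zdjuk praa ume vbg pswk shpac edc zxdnp
Hunk 2: at line 1 remove [praa,ume] add [cmuv,jfxr] -> 9 lines: rdup zdjuk cmuv jfxr vbg pswk shpac edc zxdnp
Hunk 3: at line 5 remove [shpac] add [srkxw] -> 9 lines: rdup zdjuk cmuv jfxr vbg pswk srkxw edc zxdnp
Hunk 4: at line 4 remove [pswk,srkxw] add [xwno,kdll,vvo] -> 10 lines: rdup zdjuk cmuv jfxr vbg xwno kdll vvo edc zxdnp
Hunk 5: at line 4 remove [xwno,kdll] add [tooc] -> 9 lines: rdup zdjuk cmuv jfxr vbg tooc vvo edc zxdnp
Hunk 6: at line 2 remove [cmuv,jfxr,vbg] add [ybj,ghlnw,uchr] -> 9 lines: rdup zdjuk ybj ghlnw uchr tooc vvo edc zxdnp

Answer: rdup
zdjuk
ybj
ghlnw
uchr
tooc
vvo
edc
zxdnp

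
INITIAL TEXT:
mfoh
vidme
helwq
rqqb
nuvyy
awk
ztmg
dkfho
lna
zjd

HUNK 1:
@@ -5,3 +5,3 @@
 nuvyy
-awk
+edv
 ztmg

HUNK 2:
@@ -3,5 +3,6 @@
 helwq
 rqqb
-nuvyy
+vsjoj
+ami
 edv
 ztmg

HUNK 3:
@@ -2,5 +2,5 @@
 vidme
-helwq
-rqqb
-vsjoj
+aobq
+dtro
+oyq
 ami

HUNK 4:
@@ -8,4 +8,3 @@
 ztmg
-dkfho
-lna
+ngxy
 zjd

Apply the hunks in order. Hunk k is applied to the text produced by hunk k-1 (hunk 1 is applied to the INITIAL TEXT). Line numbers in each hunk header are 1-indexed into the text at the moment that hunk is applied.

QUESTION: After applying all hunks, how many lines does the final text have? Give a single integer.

Hunk 1: at line 5 remove [awk] add [edv] -> 10 lines: mfoh vidme helwq rqqb nuvyy edv ztmg dkfho lna zjd
Hunk 2: at line 3 remove [nuvyy] add [vsjoj,ami] -> 11 lines: mfoh vidme helwq rqqb vsjoj ami edv ztmg dkfho lna zjd
Hunk 3: at line 2 remove [helwq,rqqb,vsjoj] add [aobq,dtro,oyq] -> 11 lines: mfoh vidme aobq dtro oyq ami edv ztmg dkfho lna zjd
Hunk 4: at line 8 remove [dkfho,lna] add [ngxy] -> 10 lines: mfoh vidme aobq dtro oyq ami edv ztmg ngxy zjd
Final line count: 10

Answer: 10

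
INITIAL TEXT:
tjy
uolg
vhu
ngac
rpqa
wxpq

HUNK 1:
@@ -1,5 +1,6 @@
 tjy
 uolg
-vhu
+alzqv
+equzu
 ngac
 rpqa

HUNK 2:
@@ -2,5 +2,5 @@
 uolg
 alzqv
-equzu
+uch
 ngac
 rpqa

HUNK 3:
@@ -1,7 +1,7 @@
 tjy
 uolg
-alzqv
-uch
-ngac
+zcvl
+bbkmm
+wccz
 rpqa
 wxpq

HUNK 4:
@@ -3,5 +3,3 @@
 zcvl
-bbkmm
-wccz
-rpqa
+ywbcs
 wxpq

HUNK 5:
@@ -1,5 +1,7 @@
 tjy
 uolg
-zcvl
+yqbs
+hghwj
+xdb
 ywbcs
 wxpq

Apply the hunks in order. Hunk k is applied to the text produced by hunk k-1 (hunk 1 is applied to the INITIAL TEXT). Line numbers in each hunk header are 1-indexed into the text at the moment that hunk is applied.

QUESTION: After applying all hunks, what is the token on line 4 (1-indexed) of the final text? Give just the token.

Hunk 1: at line 1 remove [vhu] add [alzqv,equzu] -> 7 lines: tjy uolg alzqv equzu ngac rpqa wxpq
Hunk 2: at line 2 remove [equzu] add [uch] -> 7 lines: tjy uolg alzqv uch ngac rpqa wxpq
Hunk 3: at line 1 remove [alzqv,uch,ngac] add [zcvl,bbkmm,wccz] -> 7 lines: tjy uolg zcvl bbkmm wccz rpqa wxpq
Hunk 4: at line 3 remove [bbkmm,wccz,rpqa] add [ywbcs] -> 5 lines: tjy uolg zcvl ywbcs wxpq
Hunk 5: at line 1 remove [zcvl] add [yqbs,hghwj,xdb] -> 7 lines: tjy uolg yqbs hghwj xdb ywbcs wxpq
Final line 4: hghwj

Answer: hghwj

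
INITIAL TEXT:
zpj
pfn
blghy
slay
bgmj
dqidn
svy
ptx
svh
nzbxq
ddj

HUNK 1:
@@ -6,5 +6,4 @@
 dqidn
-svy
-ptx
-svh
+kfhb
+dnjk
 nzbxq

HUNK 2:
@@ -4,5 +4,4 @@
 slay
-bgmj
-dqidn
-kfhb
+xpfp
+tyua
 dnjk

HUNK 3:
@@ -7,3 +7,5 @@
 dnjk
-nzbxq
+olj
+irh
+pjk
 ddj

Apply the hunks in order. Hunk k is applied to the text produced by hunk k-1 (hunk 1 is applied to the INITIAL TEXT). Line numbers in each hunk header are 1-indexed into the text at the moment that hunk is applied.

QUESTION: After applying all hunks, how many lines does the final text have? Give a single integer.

Answer: 11

Derivation:
Hunk 1: at line 6 remove [svy,ptx,svh] add [kfhb,dnjk] -> 10 lines: zpj pfn blghy slay bgmj dqidn kfhb dnjk nzbxq ddj
Hunk 2: at line 4 remove [bgmj,dqidn,kfhb] add [xpfp,tyua] -> 9 lines: zpj pfn blghy slay xpfp tyua dnjk nzbxq ddj
Hunk 3: at line 7 remove [nzbxq] add [olj,irh,pjk] -> 11 lines: zpj pfn blghy slay xpfp tyua dnjk olj irh pjk ddj
Final line count: 11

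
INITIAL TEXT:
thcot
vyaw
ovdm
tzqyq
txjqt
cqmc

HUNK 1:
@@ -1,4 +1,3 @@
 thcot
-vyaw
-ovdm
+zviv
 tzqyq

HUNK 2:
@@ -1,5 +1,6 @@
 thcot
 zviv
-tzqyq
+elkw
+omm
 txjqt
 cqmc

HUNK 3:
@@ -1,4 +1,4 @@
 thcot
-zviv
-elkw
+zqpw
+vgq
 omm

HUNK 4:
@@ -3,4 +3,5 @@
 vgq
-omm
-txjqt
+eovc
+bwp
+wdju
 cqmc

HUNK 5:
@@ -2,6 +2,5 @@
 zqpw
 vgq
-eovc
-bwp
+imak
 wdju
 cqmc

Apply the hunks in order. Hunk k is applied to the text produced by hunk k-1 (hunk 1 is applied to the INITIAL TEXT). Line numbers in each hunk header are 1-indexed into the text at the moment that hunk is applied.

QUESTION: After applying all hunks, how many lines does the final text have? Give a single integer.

Answer: 6

Derivation:
Hunk 1: at line 1 remove [vyaw,ovdm] add [zviv] -> 5 lines: thcot zviv tzqyq txjqt cqmc
Hunk 2: at line 1 remove [tzqyq] add [elkw,omm] -> 6 lines: thcot zviv elkw omm txjqt cqmc
Hunk 3: at line 1 remove [zviv,elkw] add [zqpw,vgq] -> 6 lines: thcot zqpw vgq omm txjqt cqmc
Hunk 4: at line 3 remove [omm,txjqt] add [eovc,bwp,wdju] -> 7 lines: thcot zqpw vgq eovc bwp wdju cqmc
Hunk 5: at line 2 remove [eovc,bwp] add [imak] -> 6 lines: thcot zqpw vgq imak wdju cqmc
Final line count: 6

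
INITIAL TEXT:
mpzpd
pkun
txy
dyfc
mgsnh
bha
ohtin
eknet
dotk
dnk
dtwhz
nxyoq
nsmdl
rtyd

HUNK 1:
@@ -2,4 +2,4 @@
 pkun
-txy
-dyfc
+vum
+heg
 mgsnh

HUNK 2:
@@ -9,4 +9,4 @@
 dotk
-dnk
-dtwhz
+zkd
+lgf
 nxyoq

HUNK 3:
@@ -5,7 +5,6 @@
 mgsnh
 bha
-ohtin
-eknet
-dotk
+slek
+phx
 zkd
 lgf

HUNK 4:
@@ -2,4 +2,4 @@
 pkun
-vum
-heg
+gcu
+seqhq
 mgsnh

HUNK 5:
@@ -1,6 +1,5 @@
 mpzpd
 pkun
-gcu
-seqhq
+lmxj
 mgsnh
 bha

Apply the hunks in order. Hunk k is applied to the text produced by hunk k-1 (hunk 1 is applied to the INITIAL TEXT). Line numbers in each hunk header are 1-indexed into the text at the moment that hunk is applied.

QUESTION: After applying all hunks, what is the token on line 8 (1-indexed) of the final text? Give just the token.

Answer: zkd

Derivation:
Hunk 1: at line 2 remove [txy,dyfc] add [vum,heg] -> 14 lines: mpzpd pkun vum heg mgsnh bha ohtin eknet dotk dnk dtwhz nxyoq nsmdl rtyd
Hunk 2: at line 9 remove [dnk,dtwhz] add [zkd,lgf] -> 14 lines: mpzpd pkun vum heg mgsnh bha ohtin eknet dotk zkd lgf nxyoq nsmdl rtyd
Hunk 3: at line 5 remove [ohtin,eknet,dotk] add [slek,phx] -> 13 lines: mpzpd pkun vum heg mgsnh bha slek phx zkd lgf nxyoq nsmdl rtyd
Hunk 4: at line 2 remove [vum,heg] add [gcu,seqhq] -> 13 lines: mpzpd pkun gcu seqhq mgsnh bha slek phx zkd lgf nxyoq nsmdl rtyd
Hunk 5: at line 1 remove [gcu,seqhq] add [lmxj] -> 12 lines: mpzpd pkun lmxj mgsnh bha slek phx zkd lgf nxyoq nsmdl rtyd
Final line 8: zkd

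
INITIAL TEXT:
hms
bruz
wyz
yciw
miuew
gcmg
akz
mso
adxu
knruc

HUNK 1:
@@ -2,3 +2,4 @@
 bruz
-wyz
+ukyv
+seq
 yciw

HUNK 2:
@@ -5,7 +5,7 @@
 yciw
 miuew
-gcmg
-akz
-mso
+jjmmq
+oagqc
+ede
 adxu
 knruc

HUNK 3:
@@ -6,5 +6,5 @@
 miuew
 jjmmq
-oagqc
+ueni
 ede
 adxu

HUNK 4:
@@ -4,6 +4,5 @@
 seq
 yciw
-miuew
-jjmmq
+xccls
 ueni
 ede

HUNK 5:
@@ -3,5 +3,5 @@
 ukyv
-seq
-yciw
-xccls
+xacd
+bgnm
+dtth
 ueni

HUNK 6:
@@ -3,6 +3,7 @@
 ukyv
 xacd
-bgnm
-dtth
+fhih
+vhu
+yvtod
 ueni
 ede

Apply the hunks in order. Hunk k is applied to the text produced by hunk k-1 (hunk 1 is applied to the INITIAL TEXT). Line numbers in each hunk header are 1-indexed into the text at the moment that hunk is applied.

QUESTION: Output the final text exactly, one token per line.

Answer: hms
bruz
ukyv
xacd
fhih
vhu
yvtod
ueni
ede
adxu
knruc

Derivation:
Hunk 1: at line 2 remove [wyz] add [ukyv,seq] -> 11 lines: hms bruz ukyv seq yciw miuew gcmg akz mso adxu knruc
Hunk 2: at line 5 remove [gcmg,akz,mso] add [jjmmq,oagqc,ede] -> 11 lines: hms bruz ukyv seq yciw miuew jjmmq oagqc ede adxu knruc
Hunk 3: at line 6 remove [oagqc] add [ueni] -> 11 lines: hms bruz ukyv seq yciw miuew jjmmq ueni ede adxu knruc
Hunk 4: at line 4 remove [miuew,jjmmq] add [xccls] -> 10 lines: hms bruz ukyv seq yciw xccls ueni ede adxu knruc
Hunk 5: at line 3 remove [seq,yciw,xccls] add [xacd,bgnm,dtth] -> 10 lines: hms bruz ukyv xacd bgnm dtth ueni ede adxu knruc
Hunk 6: at line 3 remove [bgnm,dtth] add [fhih,vhu,yvtod] -> 11 lines: hms bruz ukyv xacd fhih vhu yvtod ueni ede adxu knruc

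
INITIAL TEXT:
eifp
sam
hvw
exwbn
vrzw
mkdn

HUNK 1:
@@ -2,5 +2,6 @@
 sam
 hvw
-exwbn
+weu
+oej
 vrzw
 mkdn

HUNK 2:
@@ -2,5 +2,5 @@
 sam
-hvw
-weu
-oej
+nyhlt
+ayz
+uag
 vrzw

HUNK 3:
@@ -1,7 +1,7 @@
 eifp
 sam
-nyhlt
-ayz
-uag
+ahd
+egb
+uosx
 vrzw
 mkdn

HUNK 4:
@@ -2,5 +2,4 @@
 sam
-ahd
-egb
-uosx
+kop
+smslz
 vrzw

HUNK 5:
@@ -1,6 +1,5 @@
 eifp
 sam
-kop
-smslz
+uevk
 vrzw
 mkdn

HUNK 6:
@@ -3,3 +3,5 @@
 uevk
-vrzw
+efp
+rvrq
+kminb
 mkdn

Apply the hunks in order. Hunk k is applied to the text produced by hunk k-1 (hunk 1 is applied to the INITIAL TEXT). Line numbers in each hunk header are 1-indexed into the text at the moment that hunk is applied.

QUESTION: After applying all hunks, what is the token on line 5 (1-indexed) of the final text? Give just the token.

Answer: rvrq

Derivation:
Hunk 1: at line 2 remove [exwbn] add [weu,oej] -> 7 lines: eifp sam hvw weu oej vrzw mkdn
Hunk 2: at line 2 remove [hvw,weu,oej] add [nyhlt,ayz,uag] -> 7 lines: eifp sam nyhlt ayz uag vrzw mkdn
Hunk 3: at line 1 remove [nyhlt,ayz,uag] add [ahd,egb,uosx] -> 7 lines: eifp sam ahd egb uosx vrzw mkdn
Hunk 4: at line 2 remove [ahd,egb,uosx] add [kop,smslz] -> 6 lines: eifp sam kop smslz vrzw mkdn
Hunk 5: at line 1 remove [kop,smslz] add [uevk] -> 5 lines: eifp sam uevk vrzw mkdn
Hunk 6: at line 3 remove [vrzw] add [efp,rvrq,kminb] -> 7 lines: eifp sam uevk efp rvrq kminb mkdn
Final line 5: rvrq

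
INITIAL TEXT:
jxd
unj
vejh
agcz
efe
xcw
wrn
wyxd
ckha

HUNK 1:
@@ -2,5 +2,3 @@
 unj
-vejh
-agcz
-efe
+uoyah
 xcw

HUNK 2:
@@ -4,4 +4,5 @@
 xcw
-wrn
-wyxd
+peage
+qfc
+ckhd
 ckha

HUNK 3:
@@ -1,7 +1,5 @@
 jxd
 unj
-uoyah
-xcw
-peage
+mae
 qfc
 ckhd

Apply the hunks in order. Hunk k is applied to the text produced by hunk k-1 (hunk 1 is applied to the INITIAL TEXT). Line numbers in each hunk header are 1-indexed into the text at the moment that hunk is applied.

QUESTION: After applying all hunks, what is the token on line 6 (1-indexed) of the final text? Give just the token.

Hunk 1: at line 2 remove [vejh,agcz,efe] add [uoyah] -> 7 lines: jxd unj uoyah xcw wrn wyxd ckha
Hunk 2: at line 4 remove [wrn,wyxd] add [peage,qfc,ckhd] -> 8 lines: jxd unj uoyah xcw peage qfc ckhd ckha
Hunk 3: at line 1 remove [uoyah,xcw,peage] add [mae] -> 6 lines: jxd unj mae qfc ckhd ckha
Final line 6: ckha

Answer: ckha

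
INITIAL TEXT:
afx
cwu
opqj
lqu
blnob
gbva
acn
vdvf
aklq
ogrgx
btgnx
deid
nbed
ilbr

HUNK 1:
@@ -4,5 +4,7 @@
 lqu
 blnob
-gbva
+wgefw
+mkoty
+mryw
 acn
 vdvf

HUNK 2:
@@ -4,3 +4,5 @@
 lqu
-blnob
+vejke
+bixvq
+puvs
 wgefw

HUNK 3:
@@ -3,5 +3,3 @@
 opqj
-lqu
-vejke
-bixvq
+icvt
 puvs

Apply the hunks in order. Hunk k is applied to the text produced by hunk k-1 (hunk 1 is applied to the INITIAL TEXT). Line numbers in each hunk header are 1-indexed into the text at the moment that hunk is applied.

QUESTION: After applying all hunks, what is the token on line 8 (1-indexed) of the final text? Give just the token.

Hunk 1: at line 4 remove [gbva] add [wgefw,mkoty,mryw] -> 16 lines: afx cwu opqj lqu blnob wgefw mkoty mryw acn vdvf aklq ogrgx btgnx deid nbed ilbr
Hunk 2: at line 4 remove [blnob] add [vejke,bixvq,puvs] -> 18 lines: afx cwu opqj lqu vejke bixvq puvs wgefw mkoty mryw acn vdvf aklq ogrgx btgnx deid nbed ilbr
Hunk 3: at line 3 remove [lqu,vejke,bixvq] add [icvt] -> 16 lines: afx cwu opqj icvt puvs wgefw mkoty mryw acn vdvf aklq ogrgx btgnx deid nbed ilbr
Final line 8: mryw

Answer: mryw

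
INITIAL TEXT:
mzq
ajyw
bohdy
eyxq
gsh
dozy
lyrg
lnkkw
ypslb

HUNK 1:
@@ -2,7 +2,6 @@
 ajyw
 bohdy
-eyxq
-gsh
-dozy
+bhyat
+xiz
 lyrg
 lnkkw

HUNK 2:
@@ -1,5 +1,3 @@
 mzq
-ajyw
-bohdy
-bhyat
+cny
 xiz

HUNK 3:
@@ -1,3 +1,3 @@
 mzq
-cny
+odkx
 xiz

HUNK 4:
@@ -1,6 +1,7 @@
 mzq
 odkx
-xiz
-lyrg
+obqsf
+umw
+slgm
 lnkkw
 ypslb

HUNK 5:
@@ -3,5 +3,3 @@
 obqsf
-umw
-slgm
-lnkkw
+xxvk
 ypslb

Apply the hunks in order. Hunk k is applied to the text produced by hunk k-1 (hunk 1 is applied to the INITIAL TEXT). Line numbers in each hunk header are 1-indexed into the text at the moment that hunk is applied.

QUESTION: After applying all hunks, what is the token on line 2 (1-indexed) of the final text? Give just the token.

Hunk 1: at line 2 remove [eyxq,gsh,dozy] add [bhyat,xiz] -> 8 lines: mzq ajyw bohdy bhyat xiz lyrg lnkkw ypslb
Hunk 2: at line 1 remove [ajyw,bohdy,bhyat] add [cny] -> 6 lines: mzq cny xiz lyrg lnkkw ypslb
Hunk 3: at line 1 remove [cny] add [odkx] -> 6 lines: mzq odkx xiz lyrg lnkkw ypslb
Hunk 4: at line 1 remove [xiz,lyrg] add [obqsf,umw,slgm] -> 7 lines: mzq odkx obqsf umw slgm lnkkw ypslb
Hunk 5: at line 3 remove [umw,slgm,lnkkw] add [xxvk] -> 5 lines: mzq odkx obqsf xxvk ypslb
Final line 2: odkx

Answer: odkx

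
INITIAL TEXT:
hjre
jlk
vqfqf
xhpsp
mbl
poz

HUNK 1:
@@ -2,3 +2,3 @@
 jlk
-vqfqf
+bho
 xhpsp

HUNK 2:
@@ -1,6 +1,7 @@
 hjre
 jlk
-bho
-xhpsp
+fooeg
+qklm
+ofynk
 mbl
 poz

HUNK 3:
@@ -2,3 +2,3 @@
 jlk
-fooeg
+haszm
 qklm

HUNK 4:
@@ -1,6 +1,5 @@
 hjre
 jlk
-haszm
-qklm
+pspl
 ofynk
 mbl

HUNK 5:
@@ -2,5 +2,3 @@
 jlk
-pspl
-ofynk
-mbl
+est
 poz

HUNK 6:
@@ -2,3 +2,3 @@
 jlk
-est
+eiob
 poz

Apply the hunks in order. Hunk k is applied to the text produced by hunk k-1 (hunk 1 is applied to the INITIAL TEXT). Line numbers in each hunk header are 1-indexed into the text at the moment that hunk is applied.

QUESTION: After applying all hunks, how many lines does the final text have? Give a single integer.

Answer: 4

Derivation:
Hunk 1: at line 2 remove [vqfqf] add [bho] -> 6 lines: hjre jlk bho xhpsp mbl poz
Hunk 2: at line 1 remove [bho,xhpsp] add [fooeg,qklm,ofynk] -> 7 lines: hjre jlk fooeg qklm ofynk mbl poz
Hunk 3: at line 2 remove [fooeg] add [haszm] -> 7 lines: hjre jlk haszm qklm ofynk mbl poz
Hunk 4: at line 1 remove [haszm,qklm] add [pspl] -> 6 lines: hjre jlk pspl ofynk mbl poz
Hunk 5: at line 2 remove [pspl,ofynk,mbl] add [est] -> 4 lines: hjre jlk est poz
Hunk 6: at line 2 remove [est] add [eiob] -> 4 lines: hjre jlk eiob poz
Final line count: 4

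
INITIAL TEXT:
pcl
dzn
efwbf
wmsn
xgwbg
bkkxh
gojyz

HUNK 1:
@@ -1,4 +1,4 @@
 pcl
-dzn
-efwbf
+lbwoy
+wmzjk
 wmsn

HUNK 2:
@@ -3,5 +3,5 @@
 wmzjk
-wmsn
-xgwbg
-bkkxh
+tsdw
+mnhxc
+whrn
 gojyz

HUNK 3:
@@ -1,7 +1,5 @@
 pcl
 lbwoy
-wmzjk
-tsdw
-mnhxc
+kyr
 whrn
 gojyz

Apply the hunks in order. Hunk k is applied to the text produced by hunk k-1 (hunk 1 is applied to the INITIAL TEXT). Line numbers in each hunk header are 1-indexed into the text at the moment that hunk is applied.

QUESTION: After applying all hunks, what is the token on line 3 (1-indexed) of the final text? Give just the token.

Answer: kyr

Derivation:
Hunk 1: at line 1 remove [dzn,efwbf] add [lbwoy,wmzjk] -> 7 lines: pcl lbwoy wmzjk wmsn xgwbg bkkxh gojyz
Hunk 2: at line 3 remove [wmsn,xgwbg,bkkxh] add [tsdw,mnhxc,whrn] -> 7 lines: pcl lbwoy wmzjk tsdw mnhxc whrn gojyz
Hunk 3: at line 1 remove [wmzjk,tsdw,mnhxc] add [kyr] -> 5 lines: pcl lbwoy kyr whrn gojyz
Final line 3: kyr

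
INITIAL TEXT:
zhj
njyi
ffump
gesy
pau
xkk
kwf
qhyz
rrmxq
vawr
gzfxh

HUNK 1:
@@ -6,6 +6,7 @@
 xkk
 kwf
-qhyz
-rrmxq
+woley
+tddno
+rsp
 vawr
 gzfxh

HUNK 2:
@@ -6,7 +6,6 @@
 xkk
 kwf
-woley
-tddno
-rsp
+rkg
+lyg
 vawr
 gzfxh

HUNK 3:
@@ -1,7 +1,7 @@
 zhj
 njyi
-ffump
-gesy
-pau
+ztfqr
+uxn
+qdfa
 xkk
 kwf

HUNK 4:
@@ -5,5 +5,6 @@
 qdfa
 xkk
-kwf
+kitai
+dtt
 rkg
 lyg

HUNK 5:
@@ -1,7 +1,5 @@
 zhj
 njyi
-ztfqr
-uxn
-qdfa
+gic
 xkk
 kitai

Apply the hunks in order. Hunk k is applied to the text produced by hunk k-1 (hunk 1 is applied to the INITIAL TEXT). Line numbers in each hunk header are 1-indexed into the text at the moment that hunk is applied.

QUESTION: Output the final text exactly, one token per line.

Hunk 1: at line 6 remove [qhyz,rrmxq] add [woley,tddno,rsp] -> 12 lines: zhj njyi ffump gesy pau xkk kwf woley tddno rsp vawr gzfxh
Hunk 2: at line 6 remove [woley,tddno,rsp] add [rkg,lyg] -> 11 lines: zhj njyi ffump gesy pau xkk kwf rkg lyg vawr gzfxh
Hunk 3: at line 1 remove [ffump,gesy,pau] add [ztfqr,uxn,qdfa] -> 11 lines: zhj njyi ztfqr uxn qdfa xkk kwf rkg lyg vawr gzfxh
Hunk 4: at line 5 remove [kwf] add [kitai,dtt] -> 12 lines: zhj njyi ztfqr uxn qdfa xkk kitai dtt rkg lyg vawr gzfxh
Hunk 5: at line 1 remove [ztfqr,uxn,qdfa] add [gic] -> 10 lines: zhj njyi gic xkk kitai dtt rkg lyg vawr gzfxh

Answer: zhj
njyi
gic
xkk
kitai
dtt
rkg
lyg
vawr
gzfxh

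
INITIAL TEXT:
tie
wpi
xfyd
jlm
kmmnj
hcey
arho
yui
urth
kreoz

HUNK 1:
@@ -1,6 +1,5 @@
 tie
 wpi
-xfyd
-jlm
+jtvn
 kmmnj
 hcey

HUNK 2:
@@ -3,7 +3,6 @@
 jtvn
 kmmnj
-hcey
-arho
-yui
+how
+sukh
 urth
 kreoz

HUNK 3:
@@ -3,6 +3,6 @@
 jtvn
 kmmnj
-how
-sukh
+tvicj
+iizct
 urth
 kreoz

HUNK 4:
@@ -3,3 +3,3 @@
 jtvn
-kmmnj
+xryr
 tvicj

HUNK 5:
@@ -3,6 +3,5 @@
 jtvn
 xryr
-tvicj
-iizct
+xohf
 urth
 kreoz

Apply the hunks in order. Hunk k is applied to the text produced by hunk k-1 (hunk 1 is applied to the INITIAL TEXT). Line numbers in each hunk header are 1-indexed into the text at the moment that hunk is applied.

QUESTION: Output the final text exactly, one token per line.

Answer: tie
wpi
jtvn
xryr
xohf
urth
kreoz

Derivation:
Hunk 1: at line 1 remove [xfyd,jlm] add [jtvn] -> 9 lines: tie wpi jtvn kmmnj hcey arho yui urth kreoz
Hunk 2: at line 3 remove [hcey,arho,yui] add [how,sukh] -> 8 lines: tie wpi jtvn kmmnj how sukh urth kreoz
Hunk 3: at line 3 remove [how,sukh] add [tvicj,iizct] -> 8 lines: tie wpi jtvn kmmnj tvicj iizct urth kreoz
Hunk 4: at line 3 remove [kmmnj] add [xryr] -> 8 lines: tie wpi jtvn xryr tvicj iizct urth kreoz
Hunk 5: at line 3 remove [tvicj,iizct] add [xohf] -> 7 lines: tie wpi jtvn xryr xohf urth kreoz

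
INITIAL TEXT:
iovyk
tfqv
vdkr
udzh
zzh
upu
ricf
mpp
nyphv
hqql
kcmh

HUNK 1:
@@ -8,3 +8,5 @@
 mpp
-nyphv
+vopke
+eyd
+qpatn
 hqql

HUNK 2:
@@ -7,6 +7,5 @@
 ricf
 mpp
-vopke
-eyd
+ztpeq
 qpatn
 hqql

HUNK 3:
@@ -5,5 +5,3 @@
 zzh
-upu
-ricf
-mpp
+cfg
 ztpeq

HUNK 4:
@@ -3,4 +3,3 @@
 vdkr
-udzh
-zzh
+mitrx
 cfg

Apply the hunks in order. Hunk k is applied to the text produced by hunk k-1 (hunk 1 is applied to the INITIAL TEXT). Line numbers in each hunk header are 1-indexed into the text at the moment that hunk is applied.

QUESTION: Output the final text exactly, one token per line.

Answer: iovyk
tfqv
vdkr
mitrx
cfg
ztpeq
qpatn
hqql
kcmh

Derivation:
Hunk 1: at line 8 remove [nyphv] add [vopke,eyd,qpatn] -> 13 lines: iovyk tfqv vdkr udzh zzh upu ricf mpp vopke eyd qpatn hqql kcmh
Hunk 2: at line 7 remove [vopke,eyd] add [ztpeq] -> 12 lines: iovyk tfqv vdkr udzh zzh upu ricf mpp ztpeq qpatn hqql kcmh
Hunk 3: at line 5 remove [upu,ricf,mpp] add [cfg] -> 10 lines: iovyk tfqv vdkr udzh zzh cfg ztpeq qpatn hqql kcmh
Hunk 4: at line 3 remove [udzh,zzh] add [mitrx] -> 9 lines: iovyk tfqv vdkr mitrx cfg ztpeq qpatn hqql kcmh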